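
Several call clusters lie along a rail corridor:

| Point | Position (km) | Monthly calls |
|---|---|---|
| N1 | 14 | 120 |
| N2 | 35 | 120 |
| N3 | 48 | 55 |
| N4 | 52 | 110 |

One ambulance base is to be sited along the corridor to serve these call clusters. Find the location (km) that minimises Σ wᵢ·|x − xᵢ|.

x = 35

For a sum of weighted absolute distances on a line, the optimum is the weighted median (not the mean). Total weight W = 405; half-weight = 202.5.
Sort by position and accumulate weight:
  km 14 (N1, w=120) → cum 120
  km 35 (N2, w=120) → cum 240  ≥ 202.5 → median here
  km 48 (N3, w=55) → cum 295
  km 52 (N4, w=110) → cum 405
Optimal location: km 35.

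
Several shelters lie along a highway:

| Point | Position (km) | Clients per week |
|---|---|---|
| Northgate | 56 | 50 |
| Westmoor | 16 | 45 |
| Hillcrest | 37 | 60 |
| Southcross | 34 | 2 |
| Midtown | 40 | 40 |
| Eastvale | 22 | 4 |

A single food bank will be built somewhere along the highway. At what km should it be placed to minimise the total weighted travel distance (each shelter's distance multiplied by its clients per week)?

x = 37

For a sum of weighted absolute distances on a line, the optimum is the weighted median (not the mean). Total weight W = 201; half-weight = 100.5.
Sort by position and accumulate weight:
  km 16 (Westmoor, w=45) → cum 45
  km 22 (Eastvale, w=4) → cum 49
  km 34 (Southcross, w=2) → cum 51
  km 37 (Hillcrest, w=60) → cum 111  ≥ 100.5 → median here
  km 40 (Midtown, w=40) → cum 151
  km 56 (Northgate, w=50) → cum 201
Optimal location: km 37.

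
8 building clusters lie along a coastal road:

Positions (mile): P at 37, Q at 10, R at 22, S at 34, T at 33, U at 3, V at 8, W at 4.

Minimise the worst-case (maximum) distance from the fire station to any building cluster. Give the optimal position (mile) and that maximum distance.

The 1-center on a line is the midpoint of the two extreme points: leftmost at 3, rightmost at 37.
Optimal location = (3 + 37)/2 = 20; maximum distance = (37 − 3)/2 = 17.

location 20, max distance 17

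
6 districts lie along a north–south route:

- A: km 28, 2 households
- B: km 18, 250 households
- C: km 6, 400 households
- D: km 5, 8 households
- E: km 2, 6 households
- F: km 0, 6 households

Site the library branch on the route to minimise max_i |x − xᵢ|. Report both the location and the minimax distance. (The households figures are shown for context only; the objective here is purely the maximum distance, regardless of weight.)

The 1-center on a line is the midpoint of the two extreme points: leftmost at 0, rightmost at 28.
Optimal location = (0 + 28)/2 = 14; maximum distance = (28 − 0)/2 = 14.

location 14, max distance 14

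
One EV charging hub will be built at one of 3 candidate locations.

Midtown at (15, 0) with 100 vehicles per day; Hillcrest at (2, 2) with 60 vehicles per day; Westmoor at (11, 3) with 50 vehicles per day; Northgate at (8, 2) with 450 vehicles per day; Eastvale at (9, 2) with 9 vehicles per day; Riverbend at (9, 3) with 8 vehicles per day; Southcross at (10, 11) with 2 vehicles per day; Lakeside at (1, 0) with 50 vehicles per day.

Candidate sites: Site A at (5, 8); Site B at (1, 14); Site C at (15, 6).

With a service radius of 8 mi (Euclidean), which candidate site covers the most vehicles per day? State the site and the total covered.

Coverage radius r = 8 mi; a point is covered iff (Δx)²+(Δy)² ≤ 8² = 64.
  Site A (5, 8): covers {Hillcrest, Westmoor, Northgate, Eastvale, Riverbend, Southcross} → 579
  Site B (1, 14): covers {none} → 0
  Site C (15, 6): covers {Midtown, Westmoor, Eastvale, Riverbend, Southcross} → 169
Maximum coverage at Site A: 579 vehicles per day.

Site A, covering 579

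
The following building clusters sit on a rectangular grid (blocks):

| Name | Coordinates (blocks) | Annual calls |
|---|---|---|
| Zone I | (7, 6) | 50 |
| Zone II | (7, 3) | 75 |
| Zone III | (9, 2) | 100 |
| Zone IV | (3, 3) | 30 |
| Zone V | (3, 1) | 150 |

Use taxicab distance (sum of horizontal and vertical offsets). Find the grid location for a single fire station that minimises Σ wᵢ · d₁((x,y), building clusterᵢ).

Manhattan distance separates: Σwᵢ(|x−xᵢ|+|y−yᵢ|) = Σwᵢ|x−xᵢ| + Σwᵢ|y−yᵢ|, so x and y are optimised independently as 1-D weighted medians.
Total weight W = 405; half = 202.5.
x-coordinate, sorted with cumulative weight:
  x=3 (Zone IV, w=30) cum 30
  x=3 (Zone V, w=150) cum 180
  x=7 (Zone I, w=50) cum 230  ← median
  x=7 (Zone II, w=75) cum 305
  x=9 (Zone III, w=100) cum 405
⇒ x* = 7
y-coordinate, sorted with cumulative weight:
  y=1 (Zone V, w=150) cum 150
  y=2 (Zone III, w=100) cum 250  ← median
  y=3 (Zone II, w=75) cum 325
  y=3 (Zone IV, w=30) cum 355
  y=6 (Zone I, w=50) cum 405
⇒ y* = 2

(7, 2)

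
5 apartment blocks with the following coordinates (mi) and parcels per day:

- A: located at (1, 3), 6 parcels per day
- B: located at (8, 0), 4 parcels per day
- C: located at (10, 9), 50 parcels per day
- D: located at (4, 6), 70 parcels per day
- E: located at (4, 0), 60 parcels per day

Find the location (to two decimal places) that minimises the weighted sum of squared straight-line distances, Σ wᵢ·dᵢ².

(5.57, 4.67)

The minimiser of Σwᵢ‖p−pᵢ‖² is the weighted centroid p* = (Σwᵢpᵢ)/(Σwᵢ).
Σwᵢ = 190.
Σwᵢxᵢ = 6·1 + 4·8 + 50·10 + 70·4 + 60·4 = 1058.
Σwᵢyᵢ = 6·3 + 4·0 + 50·9 + 70·6 + 60·0 = 888.
x* = 1058/190 = 5.57, y* = 888/190 = 4.67.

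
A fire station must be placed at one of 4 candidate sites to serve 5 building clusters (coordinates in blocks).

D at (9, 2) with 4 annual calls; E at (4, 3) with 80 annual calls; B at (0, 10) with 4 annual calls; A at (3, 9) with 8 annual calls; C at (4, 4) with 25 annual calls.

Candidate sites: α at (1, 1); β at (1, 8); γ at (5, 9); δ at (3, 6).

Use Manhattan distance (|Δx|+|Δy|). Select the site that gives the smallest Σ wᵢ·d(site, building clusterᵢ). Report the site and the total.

δ, total 487 blocks

Total weighted distance at each candidate:
  α (1, 1): total = 706
  β (1, 8): total = 907
  γ (5, 9): total = 794
  δ (3, 6): total = 487
Minimum is at δ with total 487 blocks.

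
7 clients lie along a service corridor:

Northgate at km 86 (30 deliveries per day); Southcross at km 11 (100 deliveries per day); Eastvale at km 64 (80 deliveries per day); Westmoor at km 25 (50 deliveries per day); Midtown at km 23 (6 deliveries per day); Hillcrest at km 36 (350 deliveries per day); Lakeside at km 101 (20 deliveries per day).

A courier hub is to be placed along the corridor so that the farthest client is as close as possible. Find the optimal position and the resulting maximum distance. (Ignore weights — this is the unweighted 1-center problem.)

location 56, max distance 45

The 1-center on a line is the midpoint of the two extreme points: leftmost at 11, rightmost at 101.
Optimal location = (11 + 101)/2 = 56; maximum distance = (101 − 11)/2 = 45.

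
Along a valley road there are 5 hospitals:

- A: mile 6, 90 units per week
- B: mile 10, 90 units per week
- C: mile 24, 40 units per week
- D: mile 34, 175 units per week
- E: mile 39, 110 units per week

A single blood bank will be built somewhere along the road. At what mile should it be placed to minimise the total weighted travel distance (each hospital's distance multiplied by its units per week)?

x = 34

For a sum of weighted absolute distances on a line, the optimum is the weighted median (not the mean). Total weight W = 505; half-weight = 252.5.
Sort by position and accumulate weight:
  mile 6 (A, w=90) → cum 90
  mile 10 (B, w=90) → cum 180
  mile 24 (C, w=40) → cum 220
  mile 34 (D, w=175) → cum 395  ≥ 252.5 → median here
  mile 39 (E, w=110) → cum 505
Optimal location: mile 34.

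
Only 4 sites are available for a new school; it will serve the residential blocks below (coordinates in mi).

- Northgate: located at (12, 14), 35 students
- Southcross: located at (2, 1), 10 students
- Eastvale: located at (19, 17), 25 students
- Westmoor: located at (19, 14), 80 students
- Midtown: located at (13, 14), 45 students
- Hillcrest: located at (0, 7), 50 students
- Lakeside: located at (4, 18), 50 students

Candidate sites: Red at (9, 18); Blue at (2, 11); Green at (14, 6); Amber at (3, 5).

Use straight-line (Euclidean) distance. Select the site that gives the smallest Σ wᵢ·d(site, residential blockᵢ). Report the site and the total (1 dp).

Total weighted distance at each candidate:
  Red (9, 18): total = 2686.9
  Blue (2, 11): total = 3397.8
  Green (14, 6): total = 3321.0
  Amber (3, 5): total = 3892.9
Minimum is at Red with total 2686.9 mi.

Red, total 2686.9 mi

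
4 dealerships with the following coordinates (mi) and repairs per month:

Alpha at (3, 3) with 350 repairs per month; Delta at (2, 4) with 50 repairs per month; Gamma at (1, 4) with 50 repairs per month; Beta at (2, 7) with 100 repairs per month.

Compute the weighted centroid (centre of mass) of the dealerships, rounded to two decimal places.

(2.55, 3.91)

The minimiser of Σwᵢ‖p−pᵢ‖² is the weighted centroid p* = (Σwᵢpᵢ)/(Σwᵢ).
Σwᵢ = 550.
Σwᵢxᵢ = 350·3 + 50·2 + 50·1 + 100·2 = 1400.
Σwᵢyᵢ = 350·3 + 50·4 + 50·4 + 100·7 = 2150.
x* = 1400/550 = 2.55, y* = 2150/550 = 3.91.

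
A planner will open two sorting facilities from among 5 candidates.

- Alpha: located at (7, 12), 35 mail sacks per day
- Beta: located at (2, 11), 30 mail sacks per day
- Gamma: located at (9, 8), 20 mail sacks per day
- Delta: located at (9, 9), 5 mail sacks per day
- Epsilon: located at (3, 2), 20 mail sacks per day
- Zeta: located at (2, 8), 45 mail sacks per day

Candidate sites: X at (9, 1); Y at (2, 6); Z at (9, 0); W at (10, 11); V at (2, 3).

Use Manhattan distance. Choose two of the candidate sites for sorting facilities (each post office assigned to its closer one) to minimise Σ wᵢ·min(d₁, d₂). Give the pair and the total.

Evaluate every pair (each demand assigned to the nearer of the two):
  {Y, W}: total = 575
  {W, V}: total = 740
  {Y, V}: total = 895
  {X, Y}: total = 905
  {Y, Z}: total = 930
  {X, W}: total = 1110
  {Z, W}: total = 1130
  {X, V}: total = 1140
  {Z, V}: total = 1200
  {X, Z}: total = 1915
Best pair: {Y, W} with total 575.

{Y, W}, total 575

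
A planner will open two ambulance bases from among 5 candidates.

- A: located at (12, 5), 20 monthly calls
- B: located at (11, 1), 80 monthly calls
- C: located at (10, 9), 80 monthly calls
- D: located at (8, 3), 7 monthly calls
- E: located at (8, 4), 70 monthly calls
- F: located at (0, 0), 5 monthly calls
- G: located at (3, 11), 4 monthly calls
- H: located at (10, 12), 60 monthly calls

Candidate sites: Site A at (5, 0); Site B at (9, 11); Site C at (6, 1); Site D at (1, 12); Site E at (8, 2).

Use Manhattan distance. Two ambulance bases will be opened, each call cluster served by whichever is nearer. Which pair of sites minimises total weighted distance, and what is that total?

Evaluate every pair (each demand assigned to the nearer of the two):
  {Site B, Site E}: total = 1041
  {Site B, Site C}: total = 1377
  {Site A, Site B}: total = 1681
  {Site D, Site E}: total = 1929
  {Site A, Site E}: total = 2124
  {Site C, Site E}: total = 2134
  {Site B, Site D}: total = 2200
  {Site C, Site D}: total = 2525
  {Site A, Site D}: total = 2869
  {Site A, Site C}: total = 2915
Best pair: {Site B, Site E} with total 1041.

{Site B, Site E}, total 1041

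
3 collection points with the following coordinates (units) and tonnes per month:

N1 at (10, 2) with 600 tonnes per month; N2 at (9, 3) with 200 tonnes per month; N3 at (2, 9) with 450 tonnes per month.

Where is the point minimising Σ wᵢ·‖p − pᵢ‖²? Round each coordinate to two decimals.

The minimiser of Σwᵢ‖p−pᵢ‖² is the weighted centroid p* = (Σwᵢpᵢ)/(Σwᵢ).
Σwᵢ = 1250.
Σwᵢxᵢ = 600·10 + 200·9 + 450·2 = 8700.
Σwᵢyᵢ = 600·2 + 200·3 + 450·9 = 5850.
x* = 8700/1250 = 6.96, y* = 5850/1250 = 4.68.

(6.96, 4.68)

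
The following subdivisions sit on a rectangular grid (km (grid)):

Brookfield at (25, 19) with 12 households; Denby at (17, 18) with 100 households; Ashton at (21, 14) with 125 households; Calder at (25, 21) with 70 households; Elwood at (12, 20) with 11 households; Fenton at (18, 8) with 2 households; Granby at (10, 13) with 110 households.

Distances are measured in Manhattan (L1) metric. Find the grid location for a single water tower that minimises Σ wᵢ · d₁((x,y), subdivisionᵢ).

Manhattan distance separates: Σwᵢ(|x−xᵢ|+|y−yᵢ|) = Σwᵢ|x−xᵢ| + Σwᵢ|y−yᵢ|, so x and y are optimised independently as 1-D weighted medians.
Total weight W = 430; half = 215.
x-coordinate, sorted with cumulative weight:
  x=10 (Granby, w=110) cum 110
  x=12 (Elwood, w=11) cum 121
  x=17 (Denby, w=100) cum 221  ← median
  x=18 (Fenton, w=2) cum 223
  x=21 (Ashton, w=125) cum 348
  x=25 (Brookfield, w=12) cum 360
  x=25 (Calder, w=70) cum 430
⇒ x* = 17
y-coordinate, sorted with cumulative weight:
  y=8 (Fenton, w=2) cum 2
  y=13 (Granby, w=110) cum 112
  y=14 (Ashton, w=125) cum 237  ← median
  y=18 (Denby, w=100) cum 337
  y=19 (Brookfield, w=12) cum 349
  y=20 (Elwood, w=11) cum 360
  y=21 (Calder, w=70) cum 430
⇒ y* = 14

(17, 14)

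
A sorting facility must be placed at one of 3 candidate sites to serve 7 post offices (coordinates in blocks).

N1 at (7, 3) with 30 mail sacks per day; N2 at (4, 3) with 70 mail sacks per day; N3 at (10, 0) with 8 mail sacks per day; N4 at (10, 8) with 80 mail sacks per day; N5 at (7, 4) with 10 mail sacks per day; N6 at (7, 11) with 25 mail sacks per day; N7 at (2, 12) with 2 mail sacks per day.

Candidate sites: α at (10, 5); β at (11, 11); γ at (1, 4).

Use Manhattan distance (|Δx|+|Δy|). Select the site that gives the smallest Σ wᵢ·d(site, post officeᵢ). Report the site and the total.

Total weighted distance at each candidate:
  α (10, 5): total = 1285
  β (11, 11): total = 2056
  γ (1, 4): total = 2037
Minimum is at α with total 1285 blocks.

α, total 1285 blocks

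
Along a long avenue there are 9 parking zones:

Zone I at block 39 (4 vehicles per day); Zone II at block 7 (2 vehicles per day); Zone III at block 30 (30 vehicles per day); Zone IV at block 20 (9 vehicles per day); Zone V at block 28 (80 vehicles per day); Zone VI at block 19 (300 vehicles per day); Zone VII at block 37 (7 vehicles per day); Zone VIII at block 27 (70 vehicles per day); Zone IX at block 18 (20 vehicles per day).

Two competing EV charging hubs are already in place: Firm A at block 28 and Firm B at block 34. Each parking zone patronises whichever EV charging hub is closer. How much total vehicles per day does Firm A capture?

The indifferent point is the midpoint (28+34)/2 = 31; parking zones left of it (closer to Firm A at 28) go to Firm A, those right go to Firm B.
  Zone II at 7 (w=2) → Firm A
  Zone IX at 18 (w=20) → Firm A
  Zone VI at 19 (w=300) → Firm A
  Zone IV at 20 (w=9) → Firm A
  Zone VIII at 27 (w=70) → Firm A
  Zone V at 28 (w=80) → Firm A
  Zone III at 30 (w=30) → Firm A
  Zone VII at 37 (w=7) → Firm B
  Zone I at 39 (w=4) → Firm B
Firm A captures 511; Firm B captures 11.

511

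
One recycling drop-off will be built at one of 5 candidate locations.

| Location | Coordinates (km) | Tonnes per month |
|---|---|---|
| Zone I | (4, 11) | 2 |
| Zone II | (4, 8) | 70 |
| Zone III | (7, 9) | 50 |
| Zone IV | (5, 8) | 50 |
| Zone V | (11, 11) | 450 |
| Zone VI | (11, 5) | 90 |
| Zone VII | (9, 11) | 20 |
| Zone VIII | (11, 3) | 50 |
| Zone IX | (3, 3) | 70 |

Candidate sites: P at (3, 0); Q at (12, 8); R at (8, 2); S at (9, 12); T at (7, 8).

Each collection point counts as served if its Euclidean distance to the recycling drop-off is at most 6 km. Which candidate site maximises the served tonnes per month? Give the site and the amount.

T, covering 732

Coverage radius r = 6 km; a point is covered iff (Δx)²+(Δy)² ≤ 6² = 36.
  P (3, 0): covers {Zone IX} → 70
  Q (12, 8): covers {Zone III, Zone V, Zone VI, Zone VII, Zone VIII} → 660
  R (8, 2): covers {Zone VI, Zone VIII, Zone IX} → 210
  S (9, 12): covers {Zone I, Zone III, Zone IV, Zone V, Zone VII} → 572
  T (7, 8): covers {Zone I, Zone II, Zone III, Zone IV, Zone V, Zone VI, Zone VII} → 732
Maximum coverage at T: 732 tonnes per month.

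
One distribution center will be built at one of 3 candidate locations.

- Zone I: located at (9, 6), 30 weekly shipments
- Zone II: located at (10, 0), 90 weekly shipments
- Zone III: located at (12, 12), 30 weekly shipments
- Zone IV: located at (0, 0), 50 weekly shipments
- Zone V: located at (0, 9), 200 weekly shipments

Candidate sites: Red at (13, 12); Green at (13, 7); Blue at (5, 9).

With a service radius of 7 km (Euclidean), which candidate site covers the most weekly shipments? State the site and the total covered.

Coverage radius r = 7 km; a point is covered iff (Δx)²+(Δy)² ≤ 7² = 49.
  Red (13, 12): covers {Zone III} → 30
  Green (13, 7): covers {Zone I, Zone III} → 60
  Blue (5, 9): covers {Zone I, Zone V} → 230
Maximum coverage at Blue: 230 weekly shipments.

Blue, covering 230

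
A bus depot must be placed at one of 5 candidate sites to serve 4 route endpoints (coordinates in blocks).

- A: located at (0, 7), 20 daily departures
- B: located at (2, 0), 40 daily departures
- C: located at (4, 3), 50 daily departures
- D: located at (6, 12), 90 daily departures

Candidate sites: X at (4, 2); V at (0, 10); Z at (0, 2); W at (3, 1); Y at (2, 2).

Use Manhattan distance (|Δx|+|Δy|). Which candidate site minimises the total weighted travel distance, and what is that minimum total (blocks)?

Total weighted distance at each candidate:
  X (4, 2): total = 1470
  V (0, 10): total = 1810
  Z (0, 2): total = 1950
  W (3, 1): total = 1670
  Y (2, 2): total = 1630
Minimum is at X with total 1470 blocks.

X, total 1470 blocks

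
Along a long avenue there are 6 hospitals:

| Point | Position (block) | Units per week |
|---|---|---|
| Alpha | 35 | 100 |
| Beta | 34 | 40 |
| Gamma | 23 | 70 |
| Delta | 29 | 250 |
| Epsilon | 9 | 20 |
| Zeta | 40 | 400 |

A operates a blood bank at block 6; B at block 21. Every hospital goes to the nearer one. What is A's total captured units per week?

The indifferent point is the midpoint (6+21)/2 = 13.5; hospitals left of it (closer to A at 6) go to A, those right go to B.
  Epsilon at 9 (w=20) → A
  Gamma at 23 (w=70) → B
  Delta at 29 (w=250) → B
  Beta at 34 (w=40) → B
  Alpha at 35 (w=100) → B
  Zeta at 40 (w=400) → B
A captures 20; B captures 860.

20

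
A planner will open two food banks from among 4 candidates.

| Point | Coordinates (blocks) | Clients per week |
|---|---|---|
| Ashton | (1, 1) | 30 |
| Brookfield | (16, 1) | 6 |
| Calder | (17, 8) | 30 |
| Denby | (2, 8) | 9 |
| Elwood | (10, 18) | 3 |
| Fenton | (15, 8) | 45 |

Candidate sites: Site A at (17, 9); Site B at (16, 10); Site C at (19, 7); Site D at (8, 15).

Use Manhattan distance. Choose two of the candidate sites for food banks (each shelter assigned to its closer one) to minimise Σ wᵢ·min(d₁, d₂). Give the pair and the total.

{Site A, Site D}, total 981

Evaluate every pair (each demand assigned to the nearer of the two):
  {Site A, Site D}: total = 981
  {Site B, Site D}: total = 1041
  {Site A, Site B}: total = 1125
  {Site A, Site C}: total = 1131
  {Site C, Site D}: total = 1131
  {Site B, Site C}: total = 1185
Best pair: {Site A, Site D} with total 981.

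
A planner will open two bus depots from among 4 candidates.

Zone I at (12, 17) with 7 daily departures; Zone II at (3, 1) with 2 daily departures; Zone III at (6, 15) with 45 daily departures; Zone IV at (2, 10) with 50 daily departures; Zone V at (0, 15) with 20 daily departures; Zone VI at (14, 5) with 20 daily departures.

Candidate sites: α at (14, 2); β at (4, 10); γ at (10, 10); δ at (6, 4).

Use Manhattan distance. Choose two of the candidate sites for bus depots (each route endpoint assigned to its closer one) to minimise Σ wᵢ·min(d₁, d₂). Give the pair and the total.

{α, β}, total 780

Evaluate every pair (each demand assigned to the nearer of the two):
  {α, β}: total = 780
  {β, γ}: total = 858
  {β, δ}: total = 892
  {α, γ}: total = 1252
  {γ, δ}: total = 1360
  {α, δ}: total = 1526
Best pair: {α, β} with total 780.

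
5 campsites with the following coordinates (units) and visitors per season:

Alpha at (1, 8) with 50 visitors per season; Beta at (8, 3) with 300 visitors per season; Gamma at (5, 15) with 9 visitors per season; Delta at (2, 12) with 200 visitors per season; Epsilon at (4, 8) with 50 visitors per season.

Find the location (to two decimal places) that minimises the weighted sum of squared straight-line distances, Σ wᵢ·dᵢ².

The minimiser of Σwᵢ‖p−pᵢ‖² is the weighted centroid p* = (Σwᵢpᵢ)/(Σwᵢ).
Σwᵢ = 609.
Σwᵢxᵢ = 50·1 + 300·8 + 9·5 + 200·2 + 50·4 = 3095.
Σwᵢyᵢ = 50·8 + 300·3 + 9·15 + 200·12 + 50·8 = 4235.
x* = 3095/609 = 5.08, y* = 4235/609 = 6.95.

(5.08, 6.95)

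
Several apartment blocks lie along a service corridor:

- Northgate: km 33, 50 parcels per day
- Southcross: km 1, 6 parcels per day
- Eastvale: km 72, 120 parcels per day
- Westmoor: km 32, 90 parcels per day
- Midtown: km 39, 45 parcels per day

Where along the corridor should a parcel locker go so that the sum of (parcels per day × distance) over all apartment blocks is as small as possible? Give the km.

x = 39

For a sum of weighted absolute distances on a line, the optimum is the weighted median (not the mean). Total weight W = 311; half-weight = 155.5.
Sort by position and accumulate weight:
  km 1 (Southcross, w=6) → cum 6
  km 32 (Westmoor, w=90) → cum 96
  km 33 (Northgate, w=50) → cum 146
  km 39 (Midtown, w=45) → cum 191  ≥ 155.5 → median here
  km 72 (Eastvale, w=120) → cum 311
Optimal location: km 39.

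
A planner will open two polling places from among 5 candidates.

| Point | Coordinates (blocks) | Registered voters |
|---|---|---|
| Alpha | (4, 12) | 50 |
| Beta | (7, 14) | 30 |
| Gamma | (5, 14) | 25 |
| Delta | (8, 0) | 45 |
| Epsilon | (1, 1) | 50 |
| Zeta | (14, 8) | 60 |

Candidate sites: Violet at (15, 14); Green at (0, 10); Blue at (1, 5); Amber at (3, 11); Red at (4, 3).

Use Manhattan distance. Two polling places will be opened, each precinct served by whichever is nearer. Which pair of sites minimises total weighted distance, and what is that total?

{Amber, Red}, total 1840

Evaluate every pair (each demand assigned to the nearer of the two):
  {Amber, Red}: total = 1840
  {Violet, Red}: total = 1925
  {Blue, Amber}: total = 2015
  {Violet, Blue}: total = 2150
  {Violet, Amber}: total = 2175
  {Green, Red}: total = 2320
  {Violet, Green}: total = 2495
  {Green, Amber}: total = 2495
  {Green, Blue}: total = 2555
  {Blue, Red}: total = 2585
Best pair: {Amber, Red} with total 1840.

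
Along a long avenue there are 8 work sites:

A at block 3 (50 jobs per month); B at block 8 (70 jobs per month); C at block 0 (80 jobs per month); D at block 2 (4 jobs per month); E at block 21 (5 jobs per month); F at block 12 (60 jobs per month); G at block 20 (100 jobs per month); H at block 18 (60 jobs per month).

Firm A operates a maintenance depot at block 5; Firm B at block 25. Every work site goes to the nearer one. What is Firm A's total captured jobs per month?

264

The indifferent point is the midpoint (5+25)/2 = 15; work sites left of it (closer to Firm A at 5) go to Firm A, those right go to Firm B.
  C at 0 (w=80) → Firm A
  D at 2 (w=4) → Firm A
  A at 3 (w=50) → Firm A
  B at 8 (w=70) → Firm A
  F at 12 (w=60) → Firm A
  H at 18 (w=60) → Firm B
  G at 20 (w=100) → Firm B
  E at 21 (w=5) → Firm B
Firm A captures 264; Firm B captures 165.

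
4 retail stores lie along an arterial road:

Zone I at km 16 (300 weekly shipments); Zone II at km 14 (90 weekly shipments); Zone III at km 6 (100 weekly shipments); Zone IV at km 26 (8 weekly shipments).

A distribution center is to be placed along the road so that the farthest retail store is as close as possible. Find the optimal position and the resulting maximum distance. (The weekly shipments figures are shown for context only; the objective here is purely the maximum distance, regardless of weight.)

The 1-center on a line is the midpoint of the two extreme points: leftmost at 6, rightmost at 26.
Optimal location = (6 + 26)/2 = 16; maximum distance = (26 − 6)/2 = 10.

location 16, max distance 10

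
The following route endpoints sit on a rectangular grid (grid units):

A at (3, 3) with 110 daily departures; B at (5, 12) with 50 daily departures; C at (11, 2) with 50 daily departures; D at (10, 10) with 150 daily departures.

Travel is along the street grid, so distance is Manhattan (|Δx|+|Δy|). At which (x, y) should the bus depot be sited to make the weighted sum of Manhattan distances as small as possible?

Manhattan distance separates: Σwᵢ(|x−xᵢ|+|y−yᵢ|) = Σwᵢ|x−xᵢ| + Σwᵢ|y−yᵢ|, so x and y are optimised independently as 1-D weighted medians.
Total weight W = 360; half = 180.
x-coordinate, sorted with cumulative weight:
  x=3 (A, w=110) cum 110
  x=5 (B, w=50) cum 160
  x=10 (D, w=150) cum 310  ← median
  x=11 (C, w=50) cum 360
⇒ x* = 10
y-coordinate, sorted with cumulative weight:
  y=2 (C, w=50) cum 50
  y=3 (A, w=110) cum 160
  y=10 (D, w=150) cum 310  ← median
  y=12 (B, w=50) cum 360
⇒ y* = 10

(10, 10)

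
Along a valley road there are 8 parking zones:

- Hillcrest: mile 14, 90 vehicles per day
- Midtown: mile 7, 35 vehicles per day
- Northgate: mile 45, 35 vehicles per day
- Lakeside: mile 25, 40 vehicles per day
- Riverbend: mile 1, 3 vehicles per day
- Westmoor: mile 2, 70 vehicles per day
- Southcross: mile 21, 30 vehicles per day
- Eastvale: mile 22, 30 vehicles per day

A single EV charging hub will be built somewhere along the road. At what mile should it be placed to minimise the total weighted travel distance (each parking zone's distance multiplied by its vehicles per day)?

For a sum of weighted absolute distances on a line, the optimum is the weighted median (not the mean). Total weight W = 333; half-weight = 166.5.
Sort by position and accumulate weight:
  mile 1 (Riverbend, w=3) → cum 3
  mile 2 (Westmoor, w=70) → cum 73
  mile 7 (Midtown, w=35) → cum 108
  mile 14 (Hillcrest, w=90) → cum 198  ≥ 166.5 → median here
  mile 21 (Southcross, w=30) → cum 228
  mile 22 (Eastvale, w=30) → cum 258
  mile 25 (Lakeside, w=40) → cum 298
  mile 45 (Northgate, w=35) → cum 333
Optimal location: mile 14.

x = 14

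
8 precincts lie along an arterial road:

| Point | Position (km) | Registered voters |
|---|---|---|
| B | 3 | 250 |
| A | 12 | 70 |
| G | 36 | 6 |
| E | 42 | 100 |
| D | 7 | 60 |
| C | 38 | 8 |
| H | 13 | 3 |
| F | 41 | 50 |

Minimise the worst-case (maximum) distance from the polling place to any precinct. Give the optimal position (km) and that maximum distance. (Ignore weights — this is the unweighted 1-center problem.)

The 1-center on a line is the midpoint of the two extreme points: leftmost at 3, rightmost at 42.
Optimal location = (3 + 42)/2 = 22.5; maximum distance = (42 − 3)/2 = 19.5.

location 22.5, max distance 19.5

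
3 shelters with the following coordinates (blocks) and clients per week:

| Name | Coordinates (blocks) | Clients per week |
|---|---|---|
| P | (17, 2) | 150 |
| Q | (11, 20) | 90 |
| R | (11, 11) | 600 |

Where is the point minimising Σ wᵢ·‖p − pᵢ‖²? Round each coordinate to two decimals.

(12.07, 10.36)

The minimiser of Σwᵢ‖p−pᵢ‖² is the weighted centroid p* = (Σwᵢpᵢ)/(Σwᵢ).
Σwᵢ = 840.
Σwᵢxᵢ = 150·17 + 90·11 + 600·11 = 10140.
Σwᵢyᵢ = 150·2 + 90·20 + 600·11 = 8700.
x* = 10140/840 = 12.07, y* = 8700/840 = 10.36.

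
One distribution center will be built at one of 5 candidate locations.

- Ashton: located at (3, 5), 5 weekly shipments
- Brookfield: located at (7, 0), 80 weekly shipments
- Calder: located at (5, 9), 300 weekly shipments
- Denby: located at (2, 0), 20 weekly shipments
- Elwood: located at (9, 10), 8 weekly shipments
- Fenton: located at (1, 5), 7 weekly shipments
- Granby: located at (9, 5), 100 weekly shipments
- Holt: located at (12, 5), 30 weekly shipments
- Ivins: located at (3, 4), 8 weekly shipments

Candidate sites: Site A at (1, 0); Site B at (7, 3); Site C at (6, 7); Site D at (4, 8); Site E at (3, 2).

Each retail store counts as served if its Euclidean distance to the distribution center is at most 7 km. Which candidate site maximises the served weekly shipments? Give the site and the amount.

Coverage radius r = 7 km; a point is covered iff (Δx)²+(Δy)² ≤ 7² = 49.
  Site A (1, 0): covers {Ashton, Brookfield, Denby, Fenton, Ivins} → 120
  Site B (7, 3): covers {Ashton, Brookfield, Calder, Denby, Fenton, Granby, Holt, Ivins} → 550
  Site C (6, 7): covers {Ashton, Calder, Elwood, Fenton, Granby, Holt, Ivins} → 458
  Site D (4, 8): covers {Ashton, Calder, Elwood, Fenton, Granby, Ivins} → 428
  Site E (3, 2): covers {Ashton, Brookfield, Denby, Fenton, Granby, Ivins} → 220
Maximum coverage at Site B: 550 weekly shipments.

Site B, covering 550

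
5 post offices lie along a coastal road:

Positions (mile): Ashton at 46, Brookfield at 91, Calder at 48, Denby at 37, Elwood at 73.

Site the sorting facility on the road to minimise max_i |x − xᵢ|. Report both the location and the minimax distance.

location 64, max distance 27

The 1-center on a line is the midpoint of the two extreme points: leftmost at 37, rightmost at 91.
Optimal location = (37 + 91)/2 = 64; maximum distance = (91 − 37)/2 = 27.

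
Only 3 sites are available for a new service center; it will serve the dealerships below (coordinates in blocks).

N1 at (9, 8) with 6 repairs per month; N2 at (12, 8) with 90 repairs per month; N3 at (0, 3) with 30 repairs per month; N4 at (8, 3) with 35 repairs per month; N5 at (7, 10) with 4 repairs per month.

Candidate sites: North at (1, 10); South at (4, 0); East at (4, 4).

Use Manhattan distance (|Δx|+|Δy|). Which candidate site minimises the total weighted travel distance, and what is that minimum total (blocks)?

East, total 1495 blocks

Total weighted distance at each candidate:
  North (1, 10): total = 1984
  South (4, 0): total = 2025
  East (4, 4): total = 1495
Minimum is at East with total 1495 blocks.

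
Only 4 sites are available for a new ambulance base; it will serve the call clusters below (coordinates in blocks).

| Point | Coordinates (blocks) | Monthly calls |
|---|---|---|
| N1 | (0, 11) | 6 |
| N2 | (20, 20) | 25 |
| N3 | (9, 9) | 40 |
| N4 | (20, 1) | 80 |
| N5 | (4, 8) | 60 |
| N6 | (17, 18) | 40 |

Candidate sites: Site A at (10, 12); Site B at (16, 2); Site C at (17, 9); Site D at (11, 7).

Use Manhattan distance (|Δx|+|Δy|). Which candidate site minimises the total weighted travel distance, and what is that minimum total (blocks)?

Total weighted distance at each candidate:
  Site A (10, 12): total = 3476
  Site B (16, 2): total = 3420
  Site C (17, 9): total = 2864
  Site D (11, 7): total = 3160
Minimum is at Site C with total 2864 blocks.

Site C, total 2864 blocks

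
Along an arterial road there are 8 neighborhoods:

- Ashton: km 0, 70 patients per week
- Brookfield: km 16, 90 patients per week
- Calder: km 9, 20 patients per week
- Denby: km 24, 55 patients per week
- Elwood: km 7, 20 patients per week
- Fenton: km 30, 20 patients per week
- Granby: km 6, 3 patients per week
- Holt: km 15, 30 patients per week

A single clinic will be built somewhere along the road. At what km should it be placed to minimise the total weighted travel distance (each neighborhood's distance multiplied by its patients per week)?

x = 16

For a sum of weighted absolute distances on a line, the optimum is the weighted median (not the mean). Total weight W = 308; half-weight = 154.
Sort by position and accumulate weight:
  km 0 (Ashton, w=70) → cum 70
  km 6 (Granby, w=3) → cum 73
  km 7 (Elwood, w=20) → cum 93
  km 9 (Calder, w=20) → cum 113
  km 15 (Holt, w=30) → cum 143
  km 16 (Brookfield, w=90) → cum 233  ≥ 154 → median here
  km 24 (Denby, w=55) → cum 288
  km 30 (Fenton, w=20) → cum 308
Optimal location: km 16.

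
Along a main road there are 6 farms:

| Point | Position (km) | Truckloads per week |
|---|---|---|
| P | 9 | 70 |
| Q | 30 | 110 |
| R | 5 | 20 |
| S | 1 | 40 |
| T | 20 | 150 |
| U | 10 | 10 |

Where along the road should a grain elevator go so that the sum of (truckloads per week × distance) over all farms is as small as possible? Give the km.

x = 20

For a sum of weighted absolute distances on a line, the optimum is the weighted median (not the mean). Total weight W = 400; half-weight = 200.
Sort by position and accumulate weight:
  km 1 (S, w=40) → cum 40
  km 5 (R, w=20) → cum 60
  km 9 (P, w=70) → cum 130
  km 10 (U, w=10) → cum 140
  km 20 (T, w=150) → cum 290  ≥ 200 → median here
  km 30 (Q, w=110) → cum 400
Optimal location: km 20.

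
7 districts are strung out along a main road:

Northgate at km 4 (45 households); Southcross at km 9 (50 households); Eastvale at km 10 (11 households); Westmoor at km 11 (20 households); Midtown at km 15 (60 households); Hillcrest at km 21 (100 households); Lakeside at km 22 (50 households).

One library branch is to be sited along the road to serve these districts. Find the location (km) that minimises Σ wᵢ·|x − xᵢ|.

x = 15

For a sum of weighted absolute distances on a line, the optimum is the weighted median (not the mean). Total weight W = 336; half-weight = 168.
Sort by position and accumulate weight:
  km 4 (Northgate, w=45) → cum 45
  km 9 (Southcross, w=50) → cum 95
  km 10 (Eastvale, w=11) → cum 106
  km 11 (Westmoor, w=20) → cum 126
  km 15 (Midtown, w=60) → cum 186  ≥ 168 → median here
  km 21 (Hillcrest, w=100) → cum 286
  km 22 (Lakeside, w=50) → cum 336
Optimal location: km 15.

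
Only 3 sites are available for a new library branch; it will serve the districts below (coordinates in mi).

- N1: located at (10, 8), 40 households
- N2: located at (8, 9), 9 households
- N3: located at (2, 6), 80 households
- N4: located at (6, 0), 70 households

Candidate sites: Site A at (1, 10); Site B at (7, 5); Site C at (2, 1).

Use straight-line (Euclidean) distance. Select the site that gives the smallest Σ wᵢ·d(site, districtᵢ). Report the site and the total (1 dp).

Total weighted distance at each candidate:
  Site A (1, 10): total = 1544.9
  Site B (7, 5): total = 971.7
  Site C (2, 1): total = 1203.8
Minimum is at Site B with total 971.7 mi.

Site B, total 971.7 mi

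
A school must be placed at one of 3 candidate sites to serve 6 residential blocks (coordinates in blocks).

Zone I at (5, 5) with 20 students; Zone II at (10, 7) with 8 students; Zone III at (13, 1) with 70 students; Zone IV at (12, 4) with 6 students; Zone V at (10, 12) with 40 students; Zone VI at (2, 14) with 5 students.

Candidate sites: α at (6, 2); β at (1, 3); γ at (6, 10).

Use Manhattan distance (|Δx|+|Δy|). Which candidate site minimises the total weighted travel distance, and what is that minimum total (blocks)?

Total weighted distance at each candidate:
  α (6, 2): total = 1400
  β (1, 3): total = 2056
  γ (6, 10): total = 1648
Minimum is at α with total 1400 blocks.

α, total 1400 blocks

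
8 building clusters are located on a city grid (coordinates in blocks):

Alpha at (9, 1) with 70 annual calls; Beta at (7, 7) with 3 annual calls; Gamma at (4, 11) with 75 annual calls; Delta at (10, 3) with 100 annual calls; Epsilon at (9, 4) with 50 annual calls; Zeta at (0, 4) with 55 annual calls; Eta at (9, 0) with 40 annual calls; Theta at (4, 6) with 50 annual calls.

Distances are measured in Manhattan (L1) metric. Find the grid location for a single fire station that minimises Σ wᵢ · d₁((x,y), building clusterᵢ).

(9, 4)

Manhattan distance separates: Σwᵢ(|x−xᵢ|+|y−yᵢ|) = Σwᵢ|x−xᵢ| + Σwᵢ|y−yᵢ|, so x and y are optimised independently as 1-D weighted medians.
Total weight W = 443; half = 221.5.
x-coordinate, sorted with cumulative weight:
  x=0 (Zeta, w=55) cum 55
  x=4 (Gamma, w=75) cum 130
  x=4 (Theta, w=50) cum 180
  x=7 (Beta, w=3) cum 183
  x=9 (Alpha, w=70) cum 253  ← median
  x=9 (Epsilon, w=50) cum 303
  x=9 (Eta, w=40) cum 343
  x=10 (Delta, w=100) cum 443
⇒ x* = 9
y-coordinate, sorted with cumulative weight:
  y=0 (Eta, w=40) cum 40
  y=1 (Alpha, w=70) cum 110
  y=3 (Delta, w=100) cum 210
  y=4 (Epsilon, w=50) cum 260  ← median
  y=4 (Zeta, w=55) cum 315
  y=6 (Theta, w=50) cum 365
  y=7 (Beta, w=3) cum 368
  y=11 (Gamma, w=75) cum 443
⇒ y* = 4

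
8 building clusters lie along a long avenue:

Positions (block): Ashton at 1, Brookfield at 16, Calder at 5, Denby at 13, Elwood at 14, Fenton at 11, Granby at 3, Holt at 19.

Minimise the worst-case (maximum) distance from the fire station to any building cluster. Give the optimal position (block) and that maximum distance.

location 10, max distance 9

The 1-center on a line is the midpoint of the two extreme points: leftmost at 1, rightmost at 19.
Optimal location = (1 + 19)/2 = 10; maximum distance = (19 − 1)/2 = 9.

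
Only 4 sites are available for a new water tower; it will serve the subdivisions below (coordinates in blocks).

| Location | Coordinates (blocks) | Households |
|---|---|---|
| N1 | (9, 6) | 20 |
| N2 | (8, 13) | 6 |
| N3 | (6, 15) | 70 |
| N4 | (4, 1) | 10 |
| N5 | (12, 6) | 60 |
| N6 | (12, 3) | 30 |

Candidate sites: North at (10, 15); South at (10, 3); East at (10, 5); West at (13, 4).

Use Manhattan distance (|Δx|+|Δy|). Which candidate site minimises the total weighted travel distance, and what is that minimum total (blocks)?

East, total 1480 blocks

Total weighted distance at each candidate:
  North (10, 15): total = 1784
  South (10, 3): total = 1712
  East (10, 5): total = 1480
  West (13, 4): total = 1824
Minimum is at East with total 1480 blocks.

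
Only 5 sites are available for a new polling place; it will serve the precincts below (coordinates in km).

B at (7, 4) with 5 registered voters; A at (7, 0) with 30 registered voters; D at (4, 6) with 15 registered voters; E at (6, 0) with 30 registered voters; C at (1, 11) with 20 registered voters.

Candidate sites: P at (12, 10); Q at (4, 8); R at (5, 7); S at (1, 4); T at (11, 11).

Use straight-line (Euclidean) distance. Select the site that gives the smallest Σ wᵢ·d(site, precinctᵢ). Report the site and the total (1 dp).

Total weighted distance at each candidate:
  P (12, 10): total = 1079.4
  Q (4, 8): total = 643.6
  R (5, 7): total = 582.9
  S (1, 4): total = 632.5
  T (11, 11): total = 1083.0
Minimum is at R with total 582.9 km.

R, total 582.9 km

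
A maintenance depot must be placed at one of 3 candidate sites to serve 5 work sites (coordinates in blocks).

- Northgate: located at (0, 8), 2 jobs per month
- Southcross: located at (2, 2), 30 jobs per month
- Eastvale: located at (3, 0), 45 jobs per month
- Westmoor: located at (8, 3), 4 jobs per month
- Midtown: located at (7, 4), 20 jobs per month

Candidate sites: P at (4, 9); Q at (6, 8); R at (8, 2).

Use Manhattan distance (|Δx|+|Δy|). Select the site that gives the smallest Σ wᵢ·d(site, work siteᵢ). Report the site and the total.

R, total 587 blocks

Total weighted distance at each candidate:
  P (4, 9): total = 930
  Q (6, 8): total = 935
  R (8, 2): total = 587
Minimum is at R with total 587 blocks.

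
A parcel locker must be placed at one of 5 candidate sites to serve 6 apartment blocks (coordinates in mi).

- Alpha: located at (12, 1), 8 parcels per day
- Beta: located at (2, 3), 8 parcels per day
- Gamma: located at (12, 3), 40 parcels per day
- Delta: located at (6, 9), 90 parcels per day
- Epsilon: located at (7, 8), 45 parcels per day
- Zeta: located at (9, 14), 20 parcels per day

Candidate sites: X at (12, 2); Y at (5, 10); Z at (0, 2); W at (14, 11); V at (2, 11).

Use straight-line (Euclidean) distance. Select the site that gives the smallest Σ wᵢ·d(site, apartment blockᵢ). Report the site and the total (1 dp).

Total weighted distance at each candidate:
  X (12, 2): total = 1557.0
  Y (5, 10): total = 915.8
  Z (0, 2): total = 2140.5
  W (14, 11): total = 1728.3
  V (2, 11): total = 1506.6
Minimum is at Y with total 915.8 mi.

Y, total 915.8 mi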